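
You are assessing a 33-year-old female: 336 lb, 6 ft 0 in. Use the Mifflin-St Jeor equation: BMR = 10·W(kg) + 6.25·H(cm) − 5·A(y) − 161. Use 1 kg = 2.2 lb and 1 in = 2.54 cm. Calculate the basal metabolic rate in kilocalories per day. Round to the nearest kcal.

2344 kilocalories per day

Convert to metric: weight = 336 ÷ 2.2 = 152.7273 kg; height = (6×12 + 0) × 2.54 = 72 × 2.54 = 182.88 cm.
Mifflin-St Jeor (female): BMR = 10(152.7273) + 6.25(182.88) − 5(33) − 161 = 1527.2727 + 1143 − 165 − 161 = 2344.2727 kcal/day.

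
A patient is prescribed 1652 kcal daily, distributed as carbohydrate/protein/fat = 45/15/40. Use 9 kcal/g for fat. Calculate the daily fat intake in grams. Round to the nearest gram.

Fat energy = 40% × 1652 = 660.8 kcal.
At 9 kcal/g: 660.8 ÷ 9 = 73.4222 g.

73 g/day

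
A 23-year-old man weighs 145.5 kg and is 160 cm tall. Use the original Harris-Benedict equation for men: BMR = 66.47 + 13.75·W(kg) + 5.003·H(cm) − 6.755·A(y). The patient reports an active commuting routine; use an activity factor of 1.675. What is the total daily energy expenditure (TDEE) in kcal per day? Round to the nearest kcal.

Harris-Benedict: BMR = 66.47 + 13.75(145.5) + 5.003(160) − 6.755(23) = 2712.21 kcal/day.
TEE = BMR × activity factor = 2712.21 × 1.675 = 4542.9518 kcal/day.

4543 kcal per day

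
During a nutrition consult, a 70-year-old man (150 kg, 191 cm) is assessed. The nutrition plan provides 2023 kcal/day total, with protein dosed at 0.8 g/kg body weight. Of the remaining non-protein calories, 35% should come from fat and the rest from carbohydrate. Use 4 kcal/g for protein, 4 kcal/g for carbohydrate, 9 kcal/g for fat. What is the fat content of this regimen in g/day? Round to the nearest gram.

Protein = 0.8 × 150 = 120 g → 120 × 4 = 480 kcal.
Non-protein calories = 2023 − 480 = 1543 kcal.
Fat: 35% × 1543 = 540.05 kcal; carbohydrate: 1002.95 kcal.
Fat: 540.05 kcal ÷ 9 kcal/g = 60.0056 g.

60 g/day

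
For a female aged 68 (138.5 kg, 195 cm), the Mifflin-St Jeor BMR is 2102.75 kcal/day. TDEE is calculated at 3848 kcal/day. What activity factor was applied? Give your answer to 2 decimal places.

1.83

Activity factor = TEE ÷ BMR = 3848 ÷ 2102.75 = 1.83.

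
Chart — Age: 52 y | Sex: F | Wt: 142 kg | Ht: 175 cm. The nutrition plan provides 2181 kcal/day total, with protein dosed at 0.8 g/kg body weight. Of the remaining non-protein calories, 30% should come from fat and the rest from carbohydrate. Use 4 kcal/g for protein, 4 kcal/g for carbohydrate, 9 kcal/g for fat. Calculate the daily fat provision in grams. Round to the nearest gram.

58 g/day

Protein = 0.8 × 142 = 113.6 g → 113.6 × 4 = 454.4 kcal.
Non-protein calories = 2181 − 454.4 = 1726.6 kcal.
Fat: 30% × 1726.6 = 517.98 kcal; carbohydrate: 1208.62 kcal.
Fat: 517.98 kcal ÷ 9 kcal/g = 57.5533 g.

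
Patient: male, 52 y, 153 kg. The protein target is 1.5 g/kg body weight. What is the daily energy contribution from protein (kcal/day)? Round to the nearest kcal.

Protein = 1.5 g/kg × 153 kg = 229.5 g/day.
Protein energy = 229.5 g × 4 kcal/g = 918 kcal/day.

918 kcal/day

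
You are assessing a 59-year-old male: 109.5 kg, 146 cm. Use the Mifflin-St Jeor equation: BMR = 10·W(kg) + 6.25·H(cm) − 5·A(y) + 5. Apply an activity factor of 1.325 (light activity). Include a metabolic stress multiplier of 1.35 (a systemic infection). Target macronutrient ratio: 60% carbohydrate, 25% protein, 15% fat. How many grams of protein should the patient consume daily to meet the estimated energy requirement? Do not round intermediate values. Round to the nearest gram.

192 g/day

Mifflin-St Jeor (male): BMR = 10(109.5) + 6.25(146) − 5(59) + 5 = 1095 + 912.5 − 295 + 5 = 1717.5 kcal/day.
TEE = 1717.5 × 1.325 = 2275.6875 kcal/day.
With stress factor 1.35: 2275.6875 × 1.35 = 3072.1781 kcal/day.
Protein energy = 25% × 3072.1781 = 768.0445 kcal.
Protein = 768.0445 ÷ 4 kcal/g = 192.0111 g.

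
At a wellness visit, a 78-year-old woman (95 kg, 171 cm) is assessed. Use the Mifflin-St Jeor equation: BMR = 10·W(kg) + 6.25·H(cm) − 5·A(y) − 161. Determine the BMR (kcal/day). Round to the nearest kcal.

Mifflin-St Jeor (female): BMR = 10(95) + 6.25(171) − 5(78) − 161 = 950 + 1068.75 − 390 − 161 = 1467.75 kcal/day.

1468 kcal/day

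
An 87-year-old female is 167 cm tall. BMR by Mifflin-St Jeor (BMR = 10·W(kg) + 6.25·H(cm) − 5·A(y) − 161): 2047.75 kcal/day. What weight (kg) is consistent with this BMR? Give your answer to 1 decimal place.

160.0 kg

2047.75 = 10·W + 6.25(167) − 5(87) − 161
10·W = 2047.75 − 447.75 = 1600, so W = 160 kg.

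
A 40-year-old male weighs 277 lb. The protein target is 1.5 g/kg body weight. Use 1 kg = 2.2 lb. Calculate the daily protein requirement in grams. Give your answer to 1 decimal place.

Weight in kg = 277 ÷ 2.2 = 125.9091 kg.
Protein = 1.5 g/kg × 125.9091 kg = 188.8636 g/day.

188.9 g/day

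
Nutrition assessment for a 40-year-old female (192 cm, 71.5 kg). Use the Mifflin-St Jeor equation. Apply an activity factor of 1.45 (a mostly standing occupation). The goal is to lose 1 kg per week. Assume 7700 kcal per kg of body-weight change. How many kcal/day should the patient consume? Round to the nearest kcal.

1153 kcal/day

Mifflin-St Jeor (female): BMR = 10(71.5) + 6.25(192) − 5(40) − 161 = 715 + 1200 − 200 − 161 = 1554 kcal/day.
TEE = 1554 × 1.45 = 2253.3 kcal/day.
Required daily deficit = 1 × 7700 ÷ 7 = 1100 kcal/day.
Target intake = 2253.3 − 1100 = 1153.3 kcal/day.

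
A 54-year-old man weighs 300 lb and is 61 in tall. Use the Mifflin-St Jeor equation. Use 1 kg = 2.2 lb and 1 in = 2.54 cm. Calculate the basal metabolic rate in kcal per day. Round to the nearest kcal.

2067 kcal per day

Convert to metric: weight = 300 ÷ 2.2 = 136.3636 kg; height = 61 × 2.54 = 154.94 cm.
Mifflin-St Jeor (male): BMR = 10(136.3636) + 6.25(154.94) − 5(54) + 5 = 1363.6364 + 968.375 − 270 + 5 = 2067.0114 kcal/day.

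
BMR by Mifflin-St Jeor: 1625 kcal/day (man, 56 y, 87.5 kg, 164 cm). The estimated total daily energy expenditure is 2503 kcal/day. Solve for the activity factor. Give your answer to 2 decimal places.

Activity factor = TEE ÷ BMR = 2503 ÷ 1625 = 1.54.

1.54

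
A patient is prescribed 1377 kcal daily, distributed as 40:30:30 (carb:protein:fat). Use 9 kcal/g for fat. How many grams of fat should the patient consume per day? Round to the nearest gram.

Fat energy = 30% × 1377 = 413.1 kcal.
At 9 kcal/g: 413.1 ÷ 9 = 45.9 g.

46 g/day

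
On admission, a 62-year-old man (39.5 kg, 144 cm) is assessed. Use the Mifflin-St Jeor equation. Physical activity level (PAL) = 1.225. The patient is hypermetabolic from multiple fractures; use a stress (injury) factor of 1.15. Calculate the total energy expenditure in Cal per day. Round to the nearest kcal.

1395 Cal per day

Mifflin-St Jeor (male): BMR = 10(39.5) + 6.25(144) − 5(62) + 5 = 395 + 900 − 310 + 5 = 990 kcal/day.
TEE = BMR × activity factor = 990 × 1.225 = 1212.75 kcal/day.
Apply stress factor: 1212.75 × 1.15 = 1394.6625 kcal/day.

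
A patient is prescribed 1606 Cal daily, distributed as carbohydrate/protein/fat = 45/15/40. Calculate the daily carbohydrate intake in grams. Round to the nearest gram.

181 g/day

Carbohydrate energy = 45% × 1606 = 722.7 kcal.
At 4 kcal/g: 722.7 ÷ 4 = 180.675 g.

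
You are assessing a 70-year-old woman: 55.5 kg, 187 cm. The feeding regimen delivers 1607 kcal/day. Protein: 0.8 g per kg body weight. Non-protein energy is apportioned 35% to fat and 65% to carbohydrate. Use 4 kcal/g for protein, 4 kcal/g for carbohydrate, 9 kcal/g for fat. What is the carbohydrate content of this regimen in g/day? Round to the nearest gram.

Protein = 0.8 × 55.5 = 44.4 g → 44.4 × 4 = 177.6 kcal.
Non-protein calories = 1607 − 177.6 = 1429.4 kcal.
Fat: 35% × 1429.4 = 500.29 kcal; carbohydrate: 929.11 kcal.
Carbohydrate: 929.11 kcal ÷ 4 kcal/g = 232.2775 g.

232 g/day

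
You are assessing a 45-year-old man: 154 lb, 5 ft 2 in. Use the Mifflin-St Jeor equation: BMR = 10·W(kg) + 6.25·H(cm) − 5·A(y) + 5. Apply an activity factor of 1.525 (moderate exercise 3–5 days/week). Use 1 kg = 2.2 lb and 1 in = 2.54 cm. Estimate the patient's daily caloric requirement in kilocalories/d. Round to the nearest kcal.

Convert to metric: weight = 154 ÷ 2.2 = 70 kg; height = (5×12 + 2) × 2.54 = 62 × 2.54 = 157.48 cm.
Mifflin-St Jeor (male): BMR = 10(70) + 6.25(157.48) − 5(45) + 5 = 700 + 984.25 − 225 + 5 = 1464.25 kcal/day.
TEE = BMR × activity factor = 1464.25 × 1.525 = 2232.9813 kcal/day.

2233 kilocalories/d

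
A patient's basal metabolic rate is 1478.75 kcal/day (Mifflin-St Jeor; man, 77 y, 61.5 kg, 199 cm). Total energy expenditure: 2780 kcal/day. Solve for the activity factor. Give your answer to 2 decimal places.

1.88

Activity factor = TEE ÷ BMR = 2780 ÷ 1478.75 = 1.88.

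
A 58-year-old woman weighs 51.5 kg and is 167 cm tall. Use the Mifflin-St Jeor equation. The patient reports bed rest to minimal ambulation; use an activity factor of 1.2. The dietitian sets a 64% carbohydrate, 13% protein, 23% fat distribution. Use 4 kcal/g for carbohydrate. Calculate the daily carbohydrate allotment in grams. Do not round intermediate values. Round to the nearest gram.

213 g/day

Mifflin-St Jeor (female): BMR = 10(51.5) + 6.25(167) − 5(58) − 161 = 515 + 1043.75 − 290 − 161 = 1107.75 kcal/day.
TEE = 1107.75 × 1.2 = 1329.3 kcal/day.
Carbohydrate energy = 64% × 1329.3 = 850.752 kcal.
Carbohydrate = 850.752 ÷ 4 kcal/g = 212.688 g.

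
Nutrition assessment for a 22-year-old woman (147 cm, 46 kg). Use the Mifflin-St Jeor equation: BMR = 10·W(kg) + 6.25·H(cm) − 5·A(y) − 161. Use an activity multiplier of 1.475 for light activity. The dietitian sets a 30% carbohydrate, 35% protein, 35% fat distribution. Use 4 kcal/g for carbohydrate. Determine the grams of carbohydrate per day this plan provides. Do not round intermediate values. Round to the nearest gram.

123 g/day

Mifflin-St Jeor (female): BMR = 10(46) + 6.25(147) − 5(22) − 161 = 460 + 918.75 − 110 − 161 = 1107.75 kcal/day.
TEE = 1107.75 × 1.475 = 1633.9313 kcal/day.
Carbohydrate energy = 30% × 1633.9313 = 490.1794 kcal.
Carbohydrate = 490.1794 ÷ 4 kcal/g = 122.5448 g.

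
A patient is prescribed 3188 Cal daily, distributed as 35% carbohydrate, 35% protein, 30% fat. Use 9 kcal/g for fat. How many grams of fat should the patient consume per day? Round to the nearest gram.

Fat energy = 30% × 3188 = 956.4 kcal.
At 9 kcal/g: 956.4 ÷ 9 = 106.2667 g.

106 g/day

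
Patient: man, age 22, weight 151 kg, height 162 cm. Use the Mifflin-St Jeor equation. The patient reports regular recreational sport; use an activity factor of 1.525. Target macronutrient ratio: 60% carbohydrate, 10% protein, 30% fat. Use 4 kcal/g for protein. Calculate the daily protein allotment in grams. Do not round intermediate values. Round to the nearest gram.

Mifflin-St Jeor (male): BMR = 10(151) + 6.25(162) − 5(22) + 5 = 1510 + 1012.5 − 110 + 5 = 2417.5 kcal/day.
TEE = 2417.5 × 1.525 = 3686.6875 kcal/day.
Protein energy = 10% × 3686.6875 = 368.6688 kcal.
Protein = 368.6688 ÷ 4 kcal/g = 92.1672 g.

92 g/day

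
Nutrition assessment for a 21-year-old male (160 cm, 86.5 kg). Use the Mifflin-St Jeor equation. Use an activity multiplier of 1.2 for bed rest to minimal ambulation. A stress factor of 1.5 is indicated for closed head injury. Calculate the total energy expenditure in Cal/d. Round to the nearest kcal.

3177 Cal/d

Mifflin-St Jeor (male): BMR = 10(86.5) + 6.25(160) − 5(21) + 5 = 865 + 1000 − 105 + 5 = 1765 kcal/day.
TEE = BMR × activity factor = 1765 × 1.2 = 2118 kcal/day.
Apply stress factor: 2118 × 1.5 = 3177 kcal/day.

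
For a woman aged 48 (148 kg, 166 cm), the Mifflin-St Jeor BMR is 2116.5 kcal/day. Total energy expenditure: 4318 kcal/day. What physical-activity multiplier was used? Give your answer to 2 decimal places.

Activity factor = TEE ÷ BMR = 4318 ÷ 2116.5 = 2.04.

2.04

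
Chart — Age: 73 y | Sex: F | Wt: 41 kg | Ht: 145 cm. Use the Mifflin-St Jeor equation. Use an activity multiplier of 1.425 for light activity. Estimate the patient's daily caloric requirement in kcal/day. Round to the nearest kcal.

Mifflin-St Jeor (female): BMR = 10(41) + 6.25(145) − 5(73) − 161 = 410 + 906.25 − 365 − 161 = 790.25 kcal/day.
TEE = BMR × activity factor = 790.25 × 1.425 = 1126.1063 kcal/day.

1126 kcal/day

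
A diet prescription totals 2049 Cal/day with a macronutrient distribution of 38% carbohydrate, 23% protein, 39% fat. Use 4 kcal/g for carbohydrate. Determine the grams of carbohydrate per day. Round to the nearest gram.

Carbohydrate energy = 38% × 2049 = 778.62 kcal.
At 4 kcal/g: 778.62 ÷ 4 = 194.655 g.

195 g/day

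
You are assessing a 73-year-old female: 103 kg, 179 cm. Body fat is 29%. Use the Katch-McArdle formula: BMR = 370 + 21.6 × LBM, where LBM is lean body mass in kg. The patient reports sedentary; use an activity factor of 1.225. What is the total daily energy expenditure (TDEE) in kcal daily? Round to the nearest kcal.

LBM = 103 × (1 − 0.29) = 73.13 kg. Katch-McArdle: BMR = 370 + 21.6 × 73.13 = 1949.608 kcal/day.
TEE = BMR × activity factor = 1949.608 × 1.225 = 2388.2698 kcal/day.

2388 kcal daily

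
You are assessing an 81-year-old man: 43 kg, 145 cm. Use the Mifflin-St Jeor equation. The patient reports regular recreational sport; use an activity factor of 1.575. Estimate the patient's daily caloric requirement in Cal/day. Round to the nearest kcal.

Mifflin-St Jeor (male): BMR = 10(43) + 6.25(145) − 5(81) + 5 = 430 + 906.25 − 405 + 5 = 936.25 kcal/day.
TEE = BMR × activity factor = 936.25 × 1.575 = 1474.5938 kcal/day.

1475 Cal/day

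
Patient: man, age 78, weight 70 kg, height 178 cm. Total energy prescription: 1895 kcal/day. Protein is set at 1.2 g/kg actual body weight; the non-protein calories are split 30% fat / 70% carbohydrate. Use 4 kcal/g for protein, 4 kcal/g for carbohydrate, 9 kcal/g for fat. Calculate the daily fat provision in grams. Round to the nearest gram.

Protein = 1.2 × 70 = 84 g → 84 × 4 = 336 kcal.
Non-protein calories = 1895 − 336 = 1559 kcal.
Fat: 30% × 1559 = 467.7 kcal; carbohydrate: 1091.3 kcal.
Fat: 467.7 kcal ÷ 9 kcal/g = 51.9667 g.

52 g/day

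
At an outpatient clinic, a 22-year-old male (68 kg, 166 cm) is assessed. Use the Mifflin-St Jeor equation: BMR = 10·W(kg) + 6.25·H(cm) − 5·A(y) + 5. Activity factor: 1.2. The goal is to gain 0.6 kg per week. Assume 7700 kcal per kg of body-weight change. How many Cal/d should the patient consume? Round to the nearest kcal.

Mifflin-St Jeor (male): BMR = 10(68) + 6.25(166) − 5(22) + 5 = 680 + 1037.5 − 110 + 5 = 1612.5 kcal/day.
TEE = 1612.5 × 1.2 = 1935 kcal/day.
Required daily surplus = 0.6 × 7700 ÷ 7 = 660 kcal/day.
Target intake = 1935 + 660 = 2595 kcal/day.

2595 Cal/d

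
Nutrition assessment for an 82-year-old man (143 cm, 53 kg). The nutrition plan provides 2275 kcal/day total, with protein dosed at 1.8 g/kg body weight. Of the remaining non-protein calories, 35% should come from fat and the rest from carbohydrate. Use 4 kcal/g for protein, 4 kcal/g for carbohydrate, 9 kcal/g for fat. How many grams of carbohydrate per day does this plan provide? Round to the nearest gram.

308 g/day

Protein = 1.8 × 53 = 95.4 g → 95.4 × 4 = 381.6 kcal.
Non-protein calories = 2275 − 381.6 = 1893.4 kcal.
Fat: 35% × 1893.4 = 662.69 kcal; carbohydrate: 1230.71 kcal.
Carbohydrate: 1230.71 kcal ÷ 4 kcal/g = 307.6775 g.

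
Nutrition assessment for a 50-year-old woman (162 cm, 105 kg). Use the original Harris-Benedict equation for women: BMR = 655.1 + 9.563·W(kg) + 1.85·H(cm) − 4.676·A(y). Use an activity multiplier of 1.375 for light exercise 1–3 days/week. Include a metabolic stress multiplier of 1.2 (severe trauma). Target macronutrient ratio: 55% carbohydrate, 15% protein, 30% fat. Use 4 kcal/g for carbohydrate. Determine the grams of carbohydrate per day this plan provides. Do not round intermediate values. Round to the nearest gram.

391 g/day

Harris-Benedict: BMR = 655.1 + 9.563(105) + 1.85(162) − 4.676(50) = 1725.115 kcal/day.
TEE = 1725.115 × 1.375 = 2372.0331 kcal/day.
With stress factor 1.2: 2372.0331 × 1.2 = 2846.4398 kcal/day.
Carbohydrate energy = 55% × 2846.4398 = 1565.5419 kcal.
Carbohydrate = 1565.5419 ÷ 4 kcal/g = 391.3855 g.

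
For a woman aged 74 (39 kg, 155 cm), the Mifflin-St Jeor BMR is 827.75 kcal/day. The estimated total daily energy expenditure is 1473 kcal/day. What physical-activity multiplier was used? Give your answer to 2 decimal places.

1.78

Activity factor = TEE ÷ BMR = 1473 ÷ 827.75 = 1.78.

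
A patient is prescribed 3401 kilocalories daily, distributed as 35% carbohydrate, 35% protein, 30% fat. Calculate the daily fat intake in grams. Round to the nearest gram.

Fat energy = 30% × 3401 = 1020.3 kcal.
At 9 kcal/g: 1020.3 ÷ 9 = 113.3667 g.

113 g/day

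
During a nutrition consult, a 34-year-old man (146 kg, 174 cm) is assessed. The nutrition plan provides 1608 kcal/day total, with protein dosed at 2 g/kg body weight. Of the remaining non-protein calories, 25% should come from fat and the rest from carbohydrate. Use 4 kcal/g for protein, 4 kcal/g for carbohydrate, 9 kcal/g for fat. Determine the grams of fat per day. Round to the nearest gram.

Protein = 2 × 146 = 292 g → 292 × 4 = 1168 kcal.
Non-protein calories = 1608 − 1168 = 440 kcal.
Fat: 25% × 440 = 110 kcal; carbohydrate: 330 kcal.
Fat: 110 kcal ÷ 9 kcal/g = 12.2222 g.

12 g/day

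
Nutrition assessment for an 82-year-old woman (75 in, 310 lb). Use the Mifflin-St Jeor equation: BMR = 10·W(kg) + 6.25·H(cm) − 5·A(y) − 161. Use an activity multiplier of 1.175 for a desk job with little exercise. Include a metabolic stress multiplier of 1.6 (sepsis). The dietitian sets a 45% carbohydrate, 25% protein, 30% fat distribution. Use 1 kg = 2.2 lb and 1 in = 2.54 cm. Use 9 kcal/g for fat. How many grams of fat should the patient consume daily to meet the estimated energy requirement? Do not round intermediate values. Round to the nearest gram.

127 g/day

Convert to metric: weight = 310 ÷ 2.2 = 140.9091 kg; height = 75 × 2.54 = 190.5 cm.
Mifflin-St Jeor (female): BMR = 10(140.9091) + 6.25(190.5) − 5(82) − 161 = 1409.0909 + 1190.625 − 410 − 161 = 2028.7159 kcal/day.
TEE = 2028.7159 × 1.175 = 2383.7412 kcal/day.
With stress factor 1.6: 2383.7412 × 1.6 = 3813.9859 kcal/day.
Fat energy = 30% × 3813.9859 = 1144.1958 kcal.
Fat = 1144.1958 ÷ 9 kcal/g = 127.1329 g.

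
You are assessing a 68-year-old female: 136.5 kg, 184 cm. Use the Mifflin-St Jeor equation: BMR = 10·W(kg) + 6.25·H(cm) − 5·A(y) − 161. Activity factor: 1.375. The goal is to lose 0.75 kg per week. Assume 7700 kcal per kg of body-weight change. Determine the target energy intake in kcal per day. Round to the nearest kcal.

Mifflin-St Jeor (female): BMR = 10(136.5) + 6.25(184) − 5(68) − 161 = 1365 + 1150 − 340 − 161 = 2014 kcal/day.
TEE = 2014 × 1.375 = 2769.25 kcal/day.
Required daily deficit = 0.75 × 7700 ÷ 7 = 825 kcal/day.
Target intake = 2769.25 − 825 = 1944.25 kcal/day.

1944 kcal per day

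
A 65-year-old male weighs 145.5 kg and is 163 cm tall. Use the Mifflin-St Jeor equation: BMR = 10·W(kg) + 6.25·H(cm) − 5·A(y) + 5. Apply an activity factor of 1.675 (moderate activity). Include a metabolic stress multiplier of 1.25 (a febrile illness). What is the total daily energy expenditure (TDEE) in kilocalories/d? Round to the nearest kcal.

4509 kilocalories/d

Mifflin-St Jeor (male): BMR = 10(145.5) + 6.25(163) − 5(65) + 5 = 1455 + 1018.75 − 325 + 5 = 2153.75 kcal/day.
TEE = BMR × activity factor = 2153.75 × 1.675 = 3607.5313 kcal/day.
Apply stress factor: 3607.5313 × 1.25 = 4509.4141 kcal/day.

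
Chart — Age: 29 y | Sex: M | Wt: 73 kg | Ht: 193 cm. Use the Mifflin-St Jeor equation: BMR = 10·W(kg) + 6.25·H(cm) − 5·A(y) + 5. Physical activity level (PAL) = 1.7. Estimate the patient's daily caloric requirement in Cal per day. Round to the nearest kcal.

Mifflin-St Jeor (male): BMR = 10(73) + 6.25(193) − 5(29) + 5 = 730 + 1206.25 − 145 + 5 = 1796.25 kcal/day.
TEE = BMR × activity factor = 1796.25 × 1.7 = 3053.625 kcal/day.

3054 Cal per day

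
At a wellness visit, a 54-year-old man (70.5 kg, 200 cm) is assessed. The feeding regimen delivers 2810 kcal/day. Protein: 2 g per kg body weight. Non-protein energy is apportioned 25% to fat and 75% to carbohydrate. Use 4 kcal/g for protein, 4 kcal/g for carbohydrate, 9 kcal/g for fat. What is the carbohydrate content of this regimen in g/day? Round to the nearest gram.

421 g/day

Protein = 2 × 70.5 = 141 g → 141 × 4 = 564 kcal.
Non-protein calories = 2810 − 564 = 2246 kcal.
Fat: 25% × 2246 = 561.5 kcal; carbohydrate: 1684.5 kcal.
Carbohydrate: 1684.5 kcal ÷ 4 kcal/g = 421.125 g.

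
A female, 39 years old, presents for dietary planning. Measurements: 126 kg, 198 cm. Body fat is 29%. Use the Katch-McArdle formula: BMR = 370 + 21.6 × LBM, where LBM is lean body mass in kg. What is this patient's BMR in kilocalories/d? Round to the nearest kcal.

LBM = 126 × (1 − 0.29) = 89.46 kg. Katch-McArdle: BMR = 370 + 21.6 × 89.46 = 2302.336 kcal/day.

2302 kilocalories/d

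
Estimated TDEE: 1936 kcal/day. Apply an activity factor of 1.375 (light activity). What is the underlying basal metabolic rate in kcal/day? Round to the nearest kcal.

1408 kcal/day

BMR = TEE ÷ activity factor = 1936 ÷ 1.375 = 1408 kcal/day.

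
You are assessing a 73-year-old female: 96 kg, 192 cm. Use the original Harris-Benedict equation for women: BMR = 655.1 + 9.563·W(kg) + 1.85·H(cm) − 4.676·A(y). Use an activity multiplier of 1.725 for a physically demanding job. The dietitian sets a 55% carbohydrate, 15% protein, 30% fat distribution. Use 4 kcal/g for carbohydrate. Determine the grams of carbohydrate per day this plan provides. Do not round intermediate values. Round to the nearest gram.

376 g/day

Harris-Benedict: BMR = 655.1 + 9.563(96) + 1.85(192) − 4.676(73) = 1587 kcal/day.
TEE = 1587 × 1.725 = 2737.575 kcal/day.
Carbohydrate energy = 55% × 2737.575 = 1505.6663 kcal.
Carbohydrate = 1505.6663 ÷ 4 kcal/g = 376.4166 g.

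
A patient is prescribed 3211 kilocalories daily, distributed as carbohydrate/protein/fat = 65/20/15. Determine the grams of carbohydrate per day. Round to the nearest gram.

522 g/day

Carbohydrate energy = 65% × 3211 = 2087.15 kcal.
At 4 kcal/g: 2087.15 ÷ 4 = 521.7875 g.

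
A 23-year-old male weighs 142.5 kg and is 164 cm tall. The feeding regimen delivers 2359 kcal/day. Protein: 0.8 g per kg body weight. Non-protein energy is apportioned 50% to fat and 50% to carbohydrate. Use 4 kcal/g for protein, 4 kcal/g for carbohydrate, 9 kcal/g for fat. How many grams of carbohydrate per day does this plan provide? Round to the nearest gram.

238 g/day

Protein = 0.8 × 142.5 = 114 g → 114 × 4 = 456 kcal.
Non-protein calories = 2359 − 456 = 1903 kcal.
Fat: 50% × 1903 = 951.5 kcal; carbohydrate: 951.5 kcal.
Carbohydrate: 951.5 kcal ÷ 4 kcal/g = 237.875 g.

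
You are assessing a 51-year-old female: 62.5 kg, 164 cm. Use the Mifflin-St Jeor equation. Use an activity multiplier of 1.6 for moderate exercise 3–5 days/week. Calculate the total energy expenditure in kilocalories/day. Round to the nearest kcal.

1974 kilocalories/day

Mifflin-St Jeor (female): BMR = 10(62.5) + 6.25(164) − 5(51) − 161 = 625 + 1025 − 255 − 161 = 1234 kcal/day.
TEE = BMR × activity factor = 1234 × 1.6 = 1974.4 kcal/day.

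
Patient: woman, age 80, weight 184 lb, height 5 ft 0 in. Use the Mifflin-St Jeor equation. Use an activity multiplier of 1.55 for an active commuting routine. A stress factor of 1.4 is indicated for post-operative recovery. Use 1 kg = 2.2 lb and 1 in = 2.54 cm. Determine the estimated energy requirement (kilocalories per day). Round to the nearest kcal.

2664 kilocalories per day

Convert to metric: weight = 184 ÷ 2.2 = 83.6364 kg; height = (5×12 + 0) × 2.54 = 60 × 2.54 = 152.4 cm.
Mifflin-St Jeor (female): BMR = 10(83.6364) + 6.25(152.4) − 5(80) − 161 = 836.3636 + 952.5 − 400 − 161 = 1227.8636 kcal/day.
TEE = BMR × activity factor = 1227.8636 × 1.55 = 1903.1886 kcal/day.
Apply stress factor: 1903.1886 × 1.4 = 2664.4641 kcal/day.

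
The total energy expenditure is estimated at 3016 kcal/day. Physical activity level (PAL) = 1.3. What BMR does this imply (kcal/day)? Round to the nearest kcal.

BMR = TEE ÷ activity factor = 3016 ÷ 1.3 = 2320 kcal/day.

2320 kcal/day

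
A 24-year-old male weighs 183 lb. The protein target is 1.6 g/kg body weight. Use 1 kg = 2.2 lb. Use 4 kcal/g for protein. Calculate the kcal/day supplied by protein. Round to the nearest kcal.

Weight in kg = 183 ÷ 2.2 = 83.1818 kg.
Protein = 1.6 g/kg × 83.1818 kg = 133.0909 g/day.
Protein energy = 133.0909 g × 4 kcal/g = 532.3636 kcal/day.

532 kcal/day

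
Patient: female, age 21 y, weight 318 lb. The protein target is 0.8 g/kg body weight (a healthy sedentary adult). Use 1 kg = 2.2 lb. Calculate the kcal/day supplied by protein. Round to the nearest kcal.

Weight in kg = 318 ÷ 2.2 = 144.5455 kg.
Protein = 0.8 g/kg × 144.5455 kg = 115.6364 g/day.
Protein energy = 115.6364 g × 4 kcal/g = 462.5455 kcal/day.

463 kcal/day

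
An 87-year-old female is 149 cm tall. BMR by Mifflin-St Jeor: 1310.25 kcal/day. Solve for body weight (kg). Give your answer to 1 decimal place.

1310.25 = 10·W + 6.25(149) − 5(87) − 161
10·W = 1310.25 − 335.25 = 975, so W = 97.5 kg.

97.5 kg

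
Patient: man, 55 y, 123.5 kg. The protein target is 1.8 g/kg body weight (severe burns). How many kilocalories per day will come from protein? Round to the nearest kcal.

Protein = 1.8 g/kg × 123.5 kg = 222.3 g/day.
Protein energy = 222.3 g × 4 kcal/g = 889.2 kcal/day.

889 kcal/day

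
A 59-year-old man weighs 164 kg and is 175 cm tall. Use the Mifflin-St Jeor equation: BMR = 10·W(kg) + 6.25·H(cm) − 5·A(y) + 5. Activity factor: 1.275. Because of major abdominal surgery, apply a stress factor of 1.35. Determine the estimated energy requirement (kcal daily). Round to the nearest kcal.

4206 kcal daily

Mifflin-St Jeor (male): BMR = 10(164) + 6.25(175) − 5(59) + 5 = 1640 + 1093.75 − 295 + 5 = 2443.75 kcal/day.
TEE = BMR × activity factor = 2443.75 × 1.275 = 3115.7813 kcal/day.
Apply stress factor: 3115.7813 × 1.35 = 4206.3047 kcal/day.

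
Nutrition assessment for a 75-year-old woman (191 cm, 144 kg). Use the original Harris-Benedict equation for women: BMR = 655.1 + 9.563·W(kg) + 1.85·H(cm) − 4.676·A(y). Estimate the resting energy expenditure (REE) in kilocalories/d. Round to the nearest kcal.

2035 kilocalories/d

Harris-Benedict: BMR = 655.1 + 9.563(144) + 1.85(191) − 4.676(75) = 2034.822 kcal/day.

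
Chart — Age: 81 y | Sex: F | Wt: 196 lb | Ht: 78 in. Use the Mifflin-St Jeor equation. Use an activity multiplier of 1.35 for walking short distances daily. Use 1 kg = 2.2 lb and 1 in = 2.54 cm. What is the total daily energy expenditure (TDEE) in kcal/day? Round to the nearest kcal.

2110 kcal/day

Convert to metric: weight = 196 ÷ 2.2 = 89.0909 kg; height = 78 × 2.54 = 198.12 cm.
Mifflin-St Jeor (female): BMR = 10(89.0909) + 6.25(198.12) − 5(81) − 161 = 890.9091 + 1238.25 − 405 − 161 = 1563.1591 kcal/day.
TEE = BMR × activity factor = 1563.1591 × 1.35 = 2110.2648 kcal/day.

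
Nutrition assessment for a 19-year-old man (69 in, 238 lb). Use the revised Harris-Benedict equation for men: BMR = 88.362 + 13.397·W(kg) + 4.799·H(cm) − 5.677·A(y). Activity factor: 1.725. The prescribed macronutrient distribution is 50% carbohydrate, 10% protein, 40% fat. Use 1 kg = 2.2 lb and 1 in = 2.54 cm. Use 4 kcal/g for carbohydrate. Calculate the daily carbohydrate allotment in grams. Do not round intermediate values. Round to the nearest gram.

Convert to metric: weight = 238 ÷ 2.2 = 108.1818 kg; height = 69 × 2.54 = 175.26 cm.
Harris-Benedict: BMR = 88.362 + 13.397(108.1818) + 4.799(175.26) − 5.677(19) = 2270.8836 kcal/day.
TEE = 2270.8836 × 1.725 = 3917.2741 kcal/day.
Carbohydrate energy = 50% × 3917.2741 = 1958.6371 kcal.
Carbohydrate = 1958.6371 ÷ 4 kcal/g = 489.6593 g.

490 g/day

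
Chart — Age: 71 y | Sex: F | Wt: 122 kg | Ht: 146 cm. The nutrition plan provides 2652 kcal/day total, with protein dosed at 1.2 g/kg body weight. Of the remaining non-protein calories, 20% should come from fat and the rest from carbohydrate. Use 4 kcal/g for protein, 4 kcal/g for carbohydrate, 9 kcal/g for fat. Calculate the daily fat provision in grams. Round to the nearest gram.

Protein = 1.2 × 122 = 146.4 g → 146.4 × 4 = 585.6 kcal.
Non-protein calories = 2652 − 585.6 = 2066.4 kcal.
Fat: 20% × 2066.4 = 413.28 kcal; carbohydrate: 1653.12 kcal.
Fat: 413.28 kcal ÷ 9 kcal/g = 45.92 g.

46 g/day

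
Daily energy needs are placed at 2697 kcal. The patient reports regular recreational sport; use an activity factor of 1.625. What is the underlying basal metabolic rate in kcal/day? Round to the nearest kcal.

1660 kcal/day

BMR = TEE ÷ activity factor = 2697 ÷ 1.625 = 1659.6923 kcal/day.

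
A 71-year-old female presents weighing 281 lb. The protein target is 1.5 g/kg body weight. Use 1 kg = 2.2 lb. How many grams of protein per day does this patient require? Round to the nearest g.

192 g/day

Weight in kg = 281 ÷ 2.2 = 127.7273 kg.
Protein = 1.5 g/kg × 127.7273 kg = 191.5909 g/day.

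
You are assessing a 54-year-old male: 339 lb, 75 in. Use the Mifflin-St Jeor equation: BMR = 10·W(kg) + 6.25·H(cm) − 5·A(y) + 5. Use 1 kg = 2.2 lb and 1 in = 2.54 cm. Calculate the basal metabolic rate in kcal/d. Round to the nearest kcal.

2467 kcal/d

Convert to metric: weight = 339 ÷ 2.2 = 154.0909 kg; height = 75 × 2.54 = 190.5 cm.
Mifflin-St Jeor (male): BMR = 10(154.0909) + 6.25(190.5) − 5(54) + 5 = 1540.9091 + 1190.625 − 270 + 5 = 2466.5341 kcal/day.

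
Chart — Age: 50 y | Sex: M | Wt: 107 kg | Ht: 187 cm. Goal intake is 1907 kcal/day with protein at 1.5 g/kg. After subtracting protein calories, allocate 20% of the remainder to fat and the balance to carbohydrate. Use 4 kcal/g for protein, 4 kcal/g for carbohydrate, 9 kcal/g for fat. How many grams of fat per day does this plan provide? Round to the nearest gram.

28 g/day

Protein = 1.5 × 107 = 160.5 g → 160.5 × 4 = 642 kcal.
Non-protein calories = 1907 − 642 = 1265 kcal.
Fat: 20% × 1265 = 253 kcal; carbohydrate: 1012 kcal.
Fat: 253 kcal ÷ 9 kcal/g = 28.1111 g.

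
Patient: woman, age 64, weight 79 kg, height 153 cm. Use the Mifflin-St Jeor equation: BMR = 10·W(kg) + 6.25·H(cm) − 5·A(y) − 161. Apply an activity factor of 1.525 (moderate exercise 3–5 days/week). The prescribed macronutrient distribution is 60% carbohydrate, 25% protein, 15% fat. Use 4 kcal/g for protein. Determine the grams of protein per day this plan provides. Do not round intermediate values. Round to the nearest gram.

Mifflin-St Jeor (female): BMR = 10(79) + 6.25(153) − 5(64) − 161 = 790 + 956.25 − 320 − 161 = 1265.25 kcal/day.
TEE = 1265.25 × 1.525 = 1929.5063 kcal/day.
Protein energy = 25% × 1929.5063 = 482.3766 kcal.
Protein = 482.3766 ÷ 4 kcal/g = 120.5941 g.

121 g/day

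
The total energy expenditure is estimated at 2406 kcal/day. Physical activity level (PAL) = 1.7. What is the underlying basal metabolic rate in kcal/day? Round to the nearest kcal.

1415 kcal/day

BMR = TEE ÷ activity factor = 2406 ÷ 1.7 = 1415.2941 kcal/day.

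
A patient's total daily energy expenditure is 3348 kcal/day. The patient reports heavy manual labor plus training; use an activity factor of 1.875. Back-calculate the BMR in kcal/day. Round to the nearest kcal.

1786 kcal/day

BMR = TEE ÷ activity factor = 3348 ÷ 1.875 = 1785.6 kcal/day.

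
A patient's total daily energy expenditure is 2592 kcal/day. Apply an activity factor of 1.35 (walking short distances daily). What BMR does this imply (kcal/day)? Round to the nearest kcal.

BMR = TEE ÷ activity factor = 2592 ÷ 1.35 = 1920 kcal/day.

1920 kcal/day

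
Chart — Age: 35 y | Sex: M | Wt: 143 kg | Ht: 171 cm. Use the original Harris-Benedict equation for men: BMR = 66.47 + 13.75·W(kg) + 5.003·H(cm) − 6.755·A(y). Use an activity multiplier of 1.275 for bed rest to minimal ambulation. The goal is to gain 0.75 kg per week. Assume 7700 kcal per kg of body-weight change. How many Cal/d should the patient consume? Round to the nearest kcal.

4206 Cal/d

Harris-Benedict: BMR = 66.47 + 13.75(143) + 5.003(171) − 6.755(35) = 2651.808 kcal/day.
TEE = 2651.808 × 1.275 = 3381.0552 kcal/day.
Required daily surplus = 0.75 × 7700 ÷ 7 = 825 kcal/day.
Target intake = 3381.0552 + 825 = 4206.0552 kcal/day.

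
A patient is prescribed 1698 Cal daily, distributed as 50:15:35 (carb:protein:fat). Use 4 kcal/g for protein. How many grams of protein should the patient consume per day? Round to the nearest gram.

64 g/day

Protein energy = 15% × 1698 = 254.7 kcal.
At 4 kcal/g: 254.7 ÷ 4 = 63.675 g.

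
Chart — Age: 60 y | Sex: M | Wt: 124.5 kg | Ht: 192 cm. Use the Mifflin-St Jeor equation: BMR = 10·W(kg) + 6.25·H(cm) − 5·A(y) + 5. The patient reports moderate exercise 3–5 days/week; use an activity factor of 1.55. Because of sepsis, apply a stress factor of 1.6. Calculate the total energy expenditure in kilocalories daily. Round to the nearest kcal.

5332 kilocalories daily

Mifflin-St Jeor (male): BMR = 10(124.5) + 6.25(192) − 5(60) + 5 = 1245 + 1200 − 300 + 5 = 2150 kcal/day.
TEE = BMR × activity factor = 2150 × 1.55 = 3332.5 kcal/day.
Apply stress factor: 3332.5 × 1.6 = 5332 kcal/day.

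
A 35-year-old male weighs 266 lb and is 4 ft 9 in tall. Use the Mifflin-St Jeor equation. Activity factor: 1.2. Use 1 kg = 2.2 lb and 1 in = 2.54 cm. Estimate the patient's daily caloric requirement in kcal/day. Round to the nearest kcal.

Convert to metric: weight = 266 ÷ 2.2 = 120.9091 kg; height = (4×12 + 9) × 2.54 = 57 × 2.54 = 144.78 cm.
Mifflin-St Jeor (male): BMR = 10(120.9091) + 6.25(144.78) − 5(35) + 5 = 1209.0909 + 904.875 − 175 + 5 = 1943.9659 kcal/day.
TEE = BMR × activity factor = 1943.9659 × 1.2 = 2332.7591 kcal/day.

2333 kcal/day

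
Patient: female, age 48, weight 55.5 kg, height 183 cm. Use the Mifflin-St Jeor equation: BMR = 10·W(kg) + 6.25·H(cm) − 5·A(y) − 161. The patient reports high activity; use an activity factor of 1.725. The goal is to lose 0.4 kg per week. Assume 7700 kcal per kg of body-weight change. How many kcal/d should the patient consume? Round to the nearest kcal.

Mifflin-St Jeor (female): BMR = 10(55.5) + 6.25(183) − 5(48) − 161 = 555 + 1143.75 − 240 − 161 = 1297.75 kcal/day.
TEE = 1297.75 × 1.725 = 2238.6188 kcal/day.
Required daily deficit = 0.4 × 7700 ÷ 7 = 440 kcal/day.
Target intake = 2238.6188 − 440 = 1798.6188 kcal/day.

1799 kcal/d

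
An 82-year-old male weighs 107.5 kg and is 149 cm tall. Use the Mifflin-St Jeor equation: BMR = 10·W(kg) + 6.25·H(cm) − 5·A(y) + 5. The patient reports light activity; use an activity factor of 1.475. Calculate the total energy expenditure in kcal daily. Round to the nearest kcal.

Mifflin-St Jeor (male): BMR = 10(107.5) + 6.25(149) − 5(82) + 5 = 1075 + 931.25 − 410 + 5 = 1601.25 kcal/day.
TEE = BMR × activity factor = 1601.25 × 1.475 = 2361.8438 kcal/day.

2362 kcal daily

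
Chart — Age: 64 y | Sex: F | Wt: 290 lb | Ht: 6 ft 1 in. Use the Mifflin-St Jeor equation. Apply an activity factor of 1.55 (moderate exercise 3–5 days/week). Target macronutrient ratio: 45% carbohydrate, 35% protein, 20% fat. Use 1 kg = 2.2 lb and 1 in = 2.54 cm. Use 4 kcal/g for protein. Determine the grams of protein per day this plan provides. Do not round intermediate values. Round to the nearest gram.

Convert to metric: weight = 290 ÷ 2.2 = 131.8182 kg; height = (6×12 + 1) × 2.54 = 73 × 2.54 = 185.42 cm.
Mifflin-St Jeor (female): BMR = 10(131.8182) + 6.25(185.42) − 5(64) − 161 = 1318.1818 + 1158.875 − 320 − 161 = 1996.0568 kcal/day.
TEE = 1996.0568 × 1.55 = 3093.8881 kcal/day.
Protein energy = 35% × 3093.8881 = 1082.8608 kcal.
Protein = 1082.8608 ÷ 4 kcal/g = 270.7152 g.

271 g/day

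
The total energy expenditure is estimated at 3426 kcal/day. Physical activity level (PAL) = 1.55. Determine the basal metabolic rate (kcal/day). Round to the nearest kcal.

BMR = TEE ÷ activity factor = 3426 ÷ 1.55 = 2210.3226 kcal/day.

2210 kcal/day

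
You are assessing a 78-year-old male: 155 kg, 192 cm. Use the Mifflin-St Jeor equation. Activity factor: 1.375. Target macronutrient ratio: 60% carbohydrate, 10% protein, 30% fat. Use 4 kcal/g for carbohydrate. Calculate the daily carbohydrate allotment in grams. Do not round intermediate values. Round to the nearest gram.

Mifflin-St Jeor (male): BMR = 10(155) + 6.25(192) − 5(78) + 5 = 1550 + 1200 − 390 + 5 = 2365 kcal/day.
TEE = 2365 × 1.375 = 3251.875 kcal/day.
Carbohydrate energy = 60% × 3251.875 = 1951.125 kcal.
Carbohydrate = 1951.125 ÷ 4 kcal/g = 487.7813 g.

488 g/day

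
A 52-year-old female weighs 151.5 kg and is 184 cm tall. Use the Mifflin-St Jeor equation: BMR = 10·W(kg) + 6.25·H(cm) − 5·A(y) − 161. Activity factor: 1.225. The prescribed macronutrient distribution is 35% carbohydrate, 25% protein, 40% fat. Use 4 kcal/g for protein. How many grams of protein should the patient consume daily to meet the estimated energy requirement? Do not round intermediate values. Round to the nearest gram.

Mifflin-St Jeor (female): BMR = 10(151.5) + 6.25(184) − 5(52) − 161 = 1515 + 1150 − 260 − 161 = 2244 kcal/day.
TEE = 2244 × 1.225 = 2748.9 kcal/day.
Protein energy = 25% × 2748.9 = 687.225 kcal.
Protein = 687.225 ÷ 4 kcal/g = 171.8063 g.

172 g/day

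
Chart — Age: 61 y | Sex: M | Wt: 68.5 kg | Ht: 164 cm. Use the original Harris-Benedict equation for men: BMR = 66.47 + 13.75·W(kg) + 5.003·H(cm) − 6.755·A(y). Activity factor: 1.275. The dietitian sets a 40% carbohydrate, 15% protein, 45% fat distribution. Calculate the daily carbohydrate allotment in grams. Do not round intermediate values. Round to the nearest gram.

Harris-Benedict: BMR = 66.47 + 13.75(68.5) + 5.003(164) − 6.755(61) = 1416.782 kcal/day.
TEE = 1416.782 × 1.275 = 1806.3971 kcal/day.
Carbohydrate energy = 40% × 1806.3971 = 722.5588 kcal.
Carbohydrate = 722.5588 ÷ 4 kcal/g = 180.6397 g.

181 g/day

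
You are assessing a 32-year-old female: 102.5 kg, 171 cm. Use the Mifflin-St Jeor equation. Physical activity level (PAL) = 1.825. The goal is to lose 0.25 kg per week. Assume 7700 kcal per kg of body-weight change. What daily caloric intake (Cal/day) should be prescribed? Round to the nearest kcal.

Mifflin-St Jeor (female): BMR = 10(102.5) + 6.25(171) − 5(32) − 161 = 1025 + 1068.75 − 160 − 161 = 1772.75 kcal/day.
TEE = 1772.75 × 1.825 = 3235.2688 kcal/day.
Required daily deficit = 0.25 × 7700 ÷ 7 = 275 kcal/day.
Target intake = 3235.2688 − 275 = 2960.2688 kcal/day.

2960 Cal/day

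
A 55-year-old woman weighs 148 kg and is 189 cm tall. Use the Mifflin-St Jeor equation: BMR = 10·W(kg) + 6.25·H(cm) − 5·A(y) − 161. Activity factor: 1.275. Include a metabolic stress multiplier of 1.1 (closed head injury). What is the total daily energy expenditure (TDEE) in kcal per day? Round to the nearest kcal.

3121 kcal per day

Mifflin-St Jeor (female): BMR = 10(148) + 6.25(189) − 5(55) − 161 = 1480 + 1181.25 − 275 − 161 = 2225.25 kcal/day.
TEE = BMR × activity factor = 2225.25 × 1.275 = 2837.1938 kcal/day.
Apply stress factor: 2837.1938 × 1.1 = 3120.9131 kcal/day.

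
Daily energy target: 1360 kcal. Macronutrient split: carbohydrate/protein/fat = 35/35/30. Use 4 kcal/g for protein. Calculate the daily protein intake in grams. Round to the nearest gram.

Protein energy = 35% × 1360 = 476 kcal.
At 4 kcal/g: 476 ÷ 4 = 119 g.

119 g/day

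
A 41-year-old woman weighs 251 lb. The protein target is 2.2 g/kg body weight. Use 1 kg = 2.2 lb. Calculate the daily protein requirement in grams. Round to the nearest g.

251 g/day

Weight in kg = 251 ÷ 2.2 = 114.0909 kg.
Protein = 2.2 g/kg × 114.0909 kg = 251 g/day.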